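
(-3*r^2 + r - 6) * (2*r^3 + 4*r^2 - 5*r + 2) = -6*r^5 - 10*r^4 + 7*r^3 - 35*r^2 + 32*r - 12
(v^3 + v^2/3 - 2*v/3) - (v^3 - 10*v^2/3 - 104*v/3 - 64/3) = 11*v^2/3 + 34*v + 64/3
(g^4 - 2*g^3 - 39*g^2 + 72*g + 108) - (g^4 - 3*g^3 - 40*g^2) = g^3 + g^2 + 72*g + 108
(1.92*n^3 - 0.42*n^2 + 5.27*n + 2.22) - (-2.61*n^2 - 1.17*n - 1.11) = 1.92*n^3 + 2.19*n^2 + 6.44*n + 3.33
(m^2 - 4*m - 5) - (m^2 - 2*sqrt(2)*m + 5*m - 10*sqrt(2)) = -9*m + 2*sqrt(2)*m - 5 + 10*sqrt(2)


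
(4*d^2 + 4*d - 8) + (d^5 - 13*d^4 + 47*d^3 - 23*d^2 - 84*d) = d^5 - 13*d^4 + 47*d^3 - 19*d^2 - 80*d - 8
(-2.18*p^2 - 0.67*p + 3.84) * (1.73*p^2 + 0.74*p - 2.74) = -3.7714*p^4 - 2.7723*p^3 + 12.1206*p^2 + 4.6774*p - 10.5216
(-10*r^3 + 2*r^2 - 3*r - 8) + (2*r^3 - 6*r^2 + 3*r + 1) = -8*r^3 - 4*r^2 - 7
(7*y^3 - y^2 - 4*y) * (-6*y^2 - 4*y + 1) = -42*y^5 - 22*y^4 + 35*y^3 + 15*y^2 - 4*y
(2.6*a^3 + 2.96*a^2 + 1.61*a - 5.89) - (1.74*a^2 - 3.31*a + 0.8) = 2.6*a^3 + 1.22*a^2 + 4.92*a - 6.69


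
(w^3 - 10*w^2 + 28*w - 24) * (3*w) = 3*w^4 - 30*w^3 + 84*w^2 - 72*w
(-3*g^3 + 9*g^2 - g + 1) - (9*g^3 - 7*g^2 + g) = -12*g^3 + 16*g^2 - 2*g + 1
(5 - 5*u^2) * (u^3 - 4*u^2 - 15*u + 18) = -5*u^5 + 20*u^4 + 80*u^3 - 110*u^2 - 75*u + 90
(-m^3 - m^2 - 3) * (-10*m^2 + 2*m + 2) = 10*m^5 + 8*m^4 - 4*m^3 + 28*m^2 - 6*m - 6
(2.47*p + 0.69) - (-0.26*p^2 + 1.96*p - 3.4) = 0.26*p^2 + 0.51*p + 4.09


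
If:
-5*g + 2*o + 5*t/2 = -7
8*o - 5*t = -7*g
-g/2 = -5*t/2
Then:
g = 7/6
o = -7/8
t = 7/30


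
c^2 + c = c*(c + 1)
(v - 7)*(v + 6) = v^2 - v - 42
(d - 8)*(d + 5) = d^2 - 3*d - 40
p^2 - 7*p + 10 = (p - 5)*(p - 2)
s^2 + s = s*(s + 1)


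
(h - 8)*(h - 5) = h^2 - 13*h + 40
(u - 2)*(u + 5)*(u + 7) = u^3 + 10*u^2 + 11*u - 70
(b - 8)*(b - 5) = b^2 - 13*b + 40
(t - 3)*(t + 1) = t^2 - 2*t - 3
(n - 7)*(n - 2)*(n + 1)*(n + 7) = n^4 - n^3 - 51*n^2 + 49*n + 98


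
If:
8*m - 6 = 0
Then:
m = 3/4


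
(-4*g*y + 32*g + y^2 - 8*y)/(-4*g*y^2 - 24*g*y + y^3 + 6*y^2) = (y - 8)/(y*(y + 6))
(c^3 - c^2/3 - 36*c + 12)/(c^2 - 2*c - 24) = (c^2 + 17*c/3 - 2)/(c + 4)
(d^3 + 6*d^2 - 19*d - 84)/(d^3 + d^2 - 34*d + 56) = (d + 3)/(d - 2)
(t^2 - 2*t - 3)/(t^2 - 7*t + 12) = (t + 1)/(t - 4)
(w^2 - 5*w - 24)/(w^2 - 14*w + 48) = (w + 3)/(w - 6)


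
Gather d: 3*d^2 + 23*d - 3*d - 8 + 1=3*d^2 + 20*d - 7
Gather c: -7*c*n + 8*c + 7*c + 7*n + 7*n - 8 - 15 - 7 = c*(15 - 7*n) + 14*n - 30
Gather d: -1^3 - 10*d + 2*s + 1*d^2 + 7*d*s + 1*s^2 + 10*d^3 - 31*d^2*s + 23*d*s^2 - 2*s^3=10*d^3 + d^2*(1 - 31*s) + d*(23*s^2 + 7*s - 10) - 2*s^3 + s^2 + 2*s - 1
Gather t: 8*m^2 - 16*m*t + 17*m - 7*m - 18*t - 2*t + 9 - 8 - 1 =8*m^2 + 10*m + t*(-16*m - 20)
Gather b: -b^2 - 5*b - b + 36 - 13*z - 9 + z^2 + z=-b^2 - 6*b + z^2 - 12*z + 27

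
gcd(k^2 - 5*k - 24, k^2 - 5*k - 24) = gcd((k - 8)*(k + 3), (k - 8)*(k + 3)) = k^2 - 5*k - 24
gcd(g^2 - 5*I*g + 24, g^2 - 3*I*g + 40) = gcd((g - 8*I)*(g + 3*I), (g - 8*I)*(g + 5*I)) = g - 8*I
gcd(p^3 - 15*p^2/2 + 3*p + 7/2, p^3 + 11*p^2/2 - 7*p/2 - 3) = p^2 - p/2 - 1/2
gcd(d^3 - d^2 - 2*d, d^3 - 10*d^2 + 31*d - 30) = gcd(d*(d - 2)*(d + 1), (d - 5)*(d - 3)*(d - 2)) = d - 2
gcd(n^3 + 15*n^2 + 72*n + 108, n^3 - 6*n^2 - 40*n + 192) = n + 6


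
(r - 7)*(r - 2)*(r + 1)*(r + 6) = r^4 - 2*r^3 - 43*r^2 + 44*r + 84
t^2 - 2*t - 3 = (t - 3)*(t + 1)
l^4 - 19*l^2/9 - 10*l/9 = l*(l - 5/3)*(l + 2/3)*(l + 1)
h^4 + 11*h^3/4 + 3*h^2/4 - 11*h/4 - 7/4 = (h - 1)*(h + 1)^2*(h + 7/4)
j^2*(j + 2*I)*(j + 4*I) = j^4 + 6*I*j^3 - 8*j^2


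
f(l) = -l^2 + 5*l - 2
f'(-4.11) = 13.22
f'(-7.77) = 20.54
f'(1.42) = 2.16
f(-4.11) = -39.44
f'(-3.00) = 11.00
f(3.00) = 4.00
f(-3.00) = -26.00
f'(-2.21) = 9.42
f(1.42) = 3.08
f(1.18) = 2.51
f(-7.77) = -101.22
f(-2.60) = -21.76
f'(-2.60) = 10.20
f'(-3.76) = 12.52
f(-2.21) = -17.93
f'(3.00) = -1.00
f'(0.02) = 4.96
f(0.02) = -1.90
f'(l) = 5 - 2*l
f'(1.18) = 2.64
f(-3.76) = -34.94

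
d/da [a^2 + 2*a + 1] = 2*a + 2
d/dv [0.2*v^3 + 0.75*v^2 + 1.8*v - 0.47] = 0.6*v^2 + 1.5*v + 1.8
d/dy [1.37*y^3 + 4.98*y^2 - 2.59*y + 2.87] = 4.11*y^2 + 9.96*y - 2.59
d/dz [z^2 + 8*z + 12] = 2*z + 8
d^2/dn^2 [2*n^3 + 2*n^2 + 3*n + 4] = 12*n + 4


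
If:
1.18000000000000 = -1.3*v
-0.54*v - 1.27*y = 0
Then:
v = -0.91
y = 0.39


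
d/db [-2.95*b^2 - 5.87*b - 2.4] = -5.9*b - 5.87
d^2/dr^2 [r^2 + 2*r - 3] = 2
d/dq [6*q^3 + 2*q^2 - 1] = 2*q*(9*q + 2)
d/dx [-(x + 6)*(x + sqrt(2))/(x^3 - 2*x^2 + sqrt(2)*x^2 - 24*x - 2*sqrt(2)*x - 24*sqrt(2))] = (x^2 + 12*x + 12)/(x^4 - 4*x^3 - 44*x^2 + 96*x + 576)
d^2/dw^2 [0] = 0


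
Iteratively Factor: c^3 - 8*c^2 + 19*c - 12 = (c - 4)*(c^2 - 4*c + 3) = (c - 4)*(c - 1)*(c - 3)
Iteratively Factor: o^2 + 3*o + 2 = (o + 1)*(o + 2)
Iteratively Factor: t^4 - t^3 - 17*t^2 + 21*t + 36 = (t + 4)*(t^3 - 5*t^2 + 3*t + 9) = (t + 1)*(t + 4)*(t^2 - 6*t + 9) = (t - 3)*(t + 1)*(t + 4)*(t - 3)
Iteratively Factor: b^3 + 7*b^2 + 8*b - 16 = (b - 1)*(b^2 + 8*b + 16) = (b - 1)*(b + 4)*(b + 4)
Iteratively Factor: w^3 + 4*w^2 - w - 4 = (w + 4)*(w^2 - 1) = (w + 1)*(w + 4)*(w - 1)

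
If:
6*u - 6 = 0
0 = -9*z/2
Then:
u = 1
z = 0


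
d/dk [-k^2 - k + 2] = -2*k - 1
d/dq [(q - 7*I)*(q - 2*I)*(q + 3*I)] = 3*q^2 - 12*I*q + 13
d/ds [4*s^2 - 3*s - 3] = 8*s - 3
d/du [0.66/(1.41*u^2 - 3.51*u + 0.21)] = (2.3166 - 1.8612*u)/(1.41*u^2 - 3.51*u + 0.21)^2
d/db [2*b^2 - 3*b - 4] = 4*b - 3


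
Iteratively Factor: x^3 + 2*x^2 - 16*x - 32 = (x + 4)*(x^2 - 2*x - 8) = (x + 2)*(x + 4)*(x - 4)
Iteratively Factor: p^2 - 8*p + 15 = (p - 5)*(p - 3)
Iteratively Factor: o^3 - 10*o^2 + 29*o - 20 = (o - 5)*(o^2 - 5*o + 4) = (o - 5)*(o - 4)*(o - 1)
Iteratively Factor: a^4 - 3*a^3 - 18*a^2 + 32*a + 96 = (a - 4)*(a^3 + a^2 - 14*a - 24) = (a - 4)*(a + 2)*(a^2 - a - 12) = (a - 4)*(a + 2)*(a + 3)*(a - 4)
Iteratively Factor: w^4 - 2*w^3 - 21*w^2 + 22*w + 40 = (w + 4)*(w^3 - 6*w^2 + 3*w + 10) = (w + 1)*(w + 4)*(w^2 - 7*w + 10) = (w - 2)*(w + 1)*(w + 4)*(w - 5)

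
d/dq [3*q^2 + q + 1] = 6*q + 1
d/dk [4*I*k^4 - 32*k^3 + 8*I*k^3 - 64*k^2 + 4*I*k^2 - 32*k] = 16*I*k^3 + 24*k^2*(-4 + I) + 8*k*(-16 + I) - 32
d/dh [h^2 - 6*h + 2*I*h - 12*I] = 2*h - 6 + 2*I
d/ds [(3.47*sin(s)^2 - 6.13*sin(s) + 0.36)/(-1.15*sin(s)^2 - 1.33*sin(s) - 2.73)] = (-11.6646*sin(s)^2 - 18.1182*sin(s) + 17.2137)*cos(s)/(1.3225*sin(s)^4 + 3.059*sin(s)^3 + 8.0479*sin(s)^2 + 7.2618*sin(s) + 7.4529)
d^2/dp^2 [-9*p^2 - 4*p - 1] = -18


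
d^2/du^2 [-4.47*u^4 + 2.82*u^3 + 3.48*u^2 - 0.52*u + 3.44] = -53.64*u^2 + 16.92*u + 6.96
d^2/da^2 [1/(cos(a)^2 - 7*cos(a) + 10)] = (-4*sin(a)^4 + 11*sin(a)^2 - 385*cos(a)/4 + 21*cos(3*a)/4 + 71)/((cos(a) - 5)^3*(cos(a) - 2)^3)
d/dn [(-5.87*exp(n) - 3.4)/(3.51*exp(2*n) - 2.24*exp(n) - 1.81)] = (20.6037*exp(2*n) + 23.868*exp(n) + 3.0087)*exp(n)/(12.3201*exp(4*n) - 15.7248*exp(3*n) - 7.6886*exp(2*n) + 8.1088*exp(n) + 3.2761)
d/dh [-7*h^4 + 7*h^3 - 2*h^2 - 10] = h*(-28*h^2 + 21*h - 4)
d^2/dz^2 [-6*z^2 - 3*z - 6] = -12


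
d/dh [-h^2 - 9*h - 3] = -2*h - 9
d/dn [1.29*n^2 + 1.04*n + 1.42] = 2.58*n + 1.04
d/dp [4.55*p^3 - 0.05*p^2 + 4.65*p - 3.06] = 13.65*p^2 - 0.1*p + 4.65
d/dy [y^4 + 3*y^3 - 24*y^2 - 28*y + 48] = 4*y^3 + 9*y^2 - 48*y - 28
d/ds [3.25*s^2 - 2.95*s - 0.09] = 6.5*s - 2.95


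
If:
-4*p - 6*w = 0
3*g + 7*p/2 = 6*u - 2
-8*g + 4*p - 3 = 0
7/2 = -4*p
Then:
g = -13/16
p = -7/8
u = -7/12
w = 7/12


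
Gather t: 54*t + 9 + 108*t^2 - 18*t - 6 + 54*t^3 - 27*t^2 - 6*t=54*t^3 + 81*t^2 + 30*t + 3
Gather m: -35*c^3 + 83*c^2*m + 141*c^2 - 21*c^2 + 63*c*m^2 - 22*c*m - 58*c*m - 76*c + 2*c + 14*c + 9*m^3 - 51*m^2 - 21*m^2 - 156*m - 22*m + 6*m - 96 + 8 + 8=-35*c^3 + 120*c^2 - 60*c + 9*m^3 + m^2*(63*c - 72) + m*(83*c^2 - 80*c - 172) - 80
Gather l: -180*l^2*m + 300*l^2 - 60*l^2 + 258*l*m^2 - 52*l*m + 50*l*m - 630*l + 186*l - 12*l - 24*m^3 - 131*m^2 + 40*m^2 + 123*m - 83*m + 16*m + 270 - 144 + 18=l^2*(240 - 180*m) + l*(258*m^2 - 2*m - 456) - 24*m^3 - 91*m^2 + 56*m + 144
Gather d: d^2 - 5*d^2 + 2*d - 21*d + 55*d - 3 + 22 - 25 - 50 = -4*d^2 + 36*d - 56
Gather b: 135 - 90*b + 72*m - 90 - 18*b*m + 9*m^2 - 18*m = b*(-18*m - 90) + 9*m^2 + 54*m + 45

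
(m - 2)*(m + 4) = m^2 + 2*m - 8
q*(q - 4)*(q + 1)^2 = q^4 - 2*q^3 - 7*q^2 - 4*q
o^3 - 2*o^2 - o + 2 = (o - 2)*(o - 1)*(o + 1)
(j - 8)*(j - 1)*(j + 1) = j^3 - 8*j^2 - j + 8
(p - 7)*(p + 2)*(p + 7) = p^3 + 2*p^2 - 49*p - 98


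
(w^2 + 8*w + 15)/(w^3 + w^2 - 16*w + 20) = (w + 3)/(w^2 - 4*w + 4)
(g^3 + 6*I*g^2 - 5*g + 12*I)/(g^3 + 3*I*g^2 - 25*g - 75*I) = (g^2 + 3*I*g + 4)/(g^2 - 25)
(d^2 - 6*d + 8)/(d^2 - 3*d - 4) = (d - 2)/(d + 1)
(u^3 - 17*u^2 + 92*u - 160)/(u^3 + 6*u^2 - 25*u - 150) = (u^2 - 12*u + 32)/(u^2 + 11*u + 30)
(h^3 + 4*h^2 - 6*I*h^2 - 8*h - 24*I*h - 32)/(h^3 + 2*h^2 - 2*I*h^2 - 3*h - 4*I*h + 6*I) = (h^2 + 4*h*(1 - I) - 16*I)/(h^2 + 2*h - 3)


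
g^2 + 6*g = g*(g + 6)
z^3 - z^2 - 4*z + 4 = (z - 2)*(z - 1)*(z + 2)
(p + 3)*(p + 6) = p^2 + 9*p + 18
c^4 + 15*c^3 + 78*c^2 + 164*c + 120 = (c + 2)^2*(c + 5)*(c + 6)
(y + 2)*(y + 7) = y^2 + 9*y + 14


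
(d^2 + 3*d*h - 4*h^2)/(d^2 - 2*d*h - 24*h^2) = (d - h)/(d - 6*h)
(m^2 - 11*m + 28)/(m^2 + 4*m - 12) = (m^2 - 11*m + 28)/(m^2 + 4*m - 12)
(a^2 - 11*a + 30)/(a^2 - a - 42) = (-a^2 + 11*a - 30)/(-a^2 + a + 42)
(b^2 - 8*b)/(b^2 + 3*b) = (b - 8)/(b + 3)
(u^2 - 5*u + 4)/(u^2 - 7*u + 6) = (u - 4)/(u - 6)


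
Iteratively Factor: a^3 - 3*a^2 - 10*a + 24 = (a - 4)*(a^2 + a - 6) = (a - 4)*(a + 3)*(a - 2)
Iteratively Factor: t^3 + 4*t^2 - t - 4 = (t + 4)*(t^2 - 1) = (t + 1)*(t + 4)*(t - 1)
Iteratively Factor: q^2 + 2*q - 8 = (q - 2)*(q + 4)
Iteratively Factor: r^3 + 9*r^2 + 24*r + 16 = (r + 4)*(r^2 + 5*r + 4) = (r + 1)*(r + 4)*(r + 4)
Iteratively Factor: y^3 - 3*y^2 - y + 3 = (y - 3)*(y^2 - 1) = (y - 3)*(y - 1)*(y + 1)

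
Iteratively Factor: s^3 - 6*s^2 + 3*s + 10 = (s + 1)*(s^2 - 7*s + 10) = (s - 2)*(s + 1)*(s - 5)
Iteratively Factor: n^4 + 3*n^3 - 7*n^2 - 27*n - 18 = (n + 1)*(n^3 + 2*n^2 - 9*n - 18) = (n - 3)*(n + 1)*(n^2 + 5*n + 6) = (n - 3)*(n + 1)*(n + 3)*(n + 2)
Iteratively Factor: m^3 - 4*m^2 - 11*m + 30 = (m - 5)*(m^2 + m - 6) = (m - 5)*(m + 3)*(m - 2)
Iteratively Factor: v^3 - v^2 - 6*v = (v)*(v^2 - v - 6) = v*(v + 2)*(v - 3)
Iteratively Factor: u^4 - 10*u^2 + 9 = (u - 3)*(u^3 + 3*u^2 - u - 3) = (u - 3)*(u - 1)*(u^2 + 4*u + 3) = (u - 3)*(u - 1)*(u + 1)*(u + 3)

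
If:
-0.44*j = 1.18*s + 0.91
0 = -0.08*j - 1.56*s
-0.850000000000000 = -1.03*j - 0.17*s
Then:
No Solution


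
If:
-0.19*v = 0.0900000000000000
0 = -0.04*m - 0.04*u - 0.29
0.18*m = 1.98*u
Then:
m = -6.65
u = -0.60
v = -0.47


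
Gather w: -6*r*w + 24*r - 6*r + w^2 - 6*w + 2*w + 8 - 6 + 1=18*r + w^2 + w*(-6*r - 4) + 3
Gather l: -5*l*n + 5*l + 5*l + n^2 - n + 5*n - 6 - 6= l*(10 - 5*n) + n^2 + 4*n - 12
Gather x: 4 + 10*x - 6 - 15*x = -5*x - 2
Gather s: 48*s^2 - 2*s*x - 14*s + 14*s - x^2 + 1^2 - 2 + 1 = 48*s^2 - 2*s*x - x^2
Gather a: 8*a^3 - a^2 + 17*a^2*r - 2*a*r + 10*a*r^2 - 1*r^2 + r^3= 8*a^3 + a^2*(17*r - 1) + a*(10*r^2 - 2*r) + r^3 - r^2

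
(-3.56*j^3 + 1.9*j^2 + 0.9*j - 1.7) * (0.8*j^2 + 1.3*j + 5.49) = -2.848*j^5 - 3.108*j^4 - 16.3544*j^3 + 10.241*j^2 + 2.731*j - 9.333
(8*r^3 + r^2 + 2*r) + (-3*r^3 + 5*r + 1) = 5*r^3 + r^2 + 7*r + 1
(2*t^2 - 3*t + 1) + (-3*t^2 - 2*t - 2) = -t^2 - 5*t - 1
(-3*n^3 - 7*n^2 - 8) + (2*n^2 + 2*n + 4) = -3*n^3 - 5*n^2 + 2*n - 4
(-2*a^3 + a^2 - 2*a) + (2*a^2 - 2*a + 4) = -2*a^3 + 3*a^2 - 4*a + 4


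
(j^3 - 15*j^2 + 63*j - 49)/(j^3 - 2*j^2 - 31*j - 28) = (j^2 - 8*j + 7)/(j^2 + 5*j + 4)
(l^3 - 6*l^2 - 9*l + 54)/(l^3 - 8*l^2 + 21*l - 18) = (l^2 - 3*l - 18)/(l^2 - 5*l + 6)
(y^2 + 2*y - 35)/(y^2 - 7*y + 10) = (y + 7)/(y - 2)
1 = 1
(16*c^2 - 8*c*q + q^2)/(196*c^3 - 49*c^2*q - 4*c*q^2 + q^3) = (-4*c + q)/(-49*c^2 + q^2)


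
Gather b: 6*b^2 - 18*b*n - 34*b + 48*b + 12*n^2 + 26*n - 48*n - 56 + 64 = 6*b^2 + b*(14 - 18*n) + 12*n^2 - 22*n + 8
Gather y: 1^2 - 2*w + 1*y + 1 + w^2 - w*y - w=w^2 - 3*w + y*(1 - w) + 2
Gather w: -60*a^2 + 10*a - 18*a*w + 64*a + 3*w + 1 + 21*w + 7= -60*a^2 + 74*a + w*(24 - 18*a) + 8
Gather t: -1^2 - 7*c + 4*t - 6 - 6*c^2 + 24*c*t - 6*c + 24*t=-6*c^2 - 13*c + t*(24*c + 28) - 7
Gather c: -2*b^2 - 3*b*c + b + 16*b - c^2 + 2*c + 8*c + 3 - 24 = -2*b^2 + 17*b - c^2 + c*(10 - 3*b) - 21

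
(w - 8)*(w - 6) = w^2 - 14*w + 48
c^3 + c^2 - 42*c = c*(c - 6)*(c + 7)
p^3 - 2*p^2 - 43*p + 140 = (p - 5)*(p - 4)*(p + 7)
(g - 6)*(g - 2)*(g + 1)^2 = g^4 - 6*g^3 - 3*g^2 + 16*g + 12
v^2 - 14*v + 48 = (v - 8)*(v - 6)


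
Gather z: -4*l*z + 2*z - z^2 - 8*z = -z^2 + z*(-4*l - 6)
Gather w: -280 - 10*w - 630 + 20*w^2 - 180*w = 20*w^2 - 190*w - 910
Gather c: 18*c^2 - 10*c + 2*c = 18*c^2 - 8*c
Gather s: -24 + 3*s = 3*s - 24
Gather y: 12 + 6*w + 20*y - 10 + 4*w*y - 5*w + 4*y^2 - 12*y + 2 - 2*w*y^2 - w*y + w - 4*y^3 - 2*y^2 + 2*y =2*w - 4*y^3 + y^2*(2 - 2*w) + y*(3*w + 10) + 4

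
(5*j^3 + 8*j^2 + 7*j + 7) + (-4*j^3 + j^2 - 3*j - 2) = j^3 + 9*j^2 + 4*j + 5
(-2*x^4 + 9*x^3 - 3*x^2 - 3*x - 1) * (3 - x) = 2*x^5 - 15*x^4 + 30*x^3 - 6*x^2 - 8*x - 3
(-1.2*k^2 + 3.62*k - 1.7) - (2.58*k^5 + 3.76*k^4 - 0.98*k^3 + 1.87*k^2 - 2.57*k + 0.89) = -2.58*k^5 - 3.76*k^4 + 0.98*k^3 - 3.07*k^2 + 6.19*k - 2.59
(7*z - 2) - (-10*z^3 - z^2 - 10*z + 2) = 10*z^3 + z^2 + 17*z - 4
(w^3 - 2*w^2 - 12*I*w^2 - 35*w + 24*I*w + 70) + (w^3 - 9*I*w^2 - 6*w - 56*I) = 2*w^3 - 2*w^2 - 21*I*w^2 - 41*w + 24*I*w + 70 - 56*I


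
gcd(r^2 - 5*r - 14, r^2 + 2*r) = r + 2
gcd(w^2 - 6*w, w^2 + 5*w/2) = w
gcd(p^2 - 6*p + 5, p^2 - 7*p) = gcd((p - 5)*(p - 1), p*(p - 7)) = 1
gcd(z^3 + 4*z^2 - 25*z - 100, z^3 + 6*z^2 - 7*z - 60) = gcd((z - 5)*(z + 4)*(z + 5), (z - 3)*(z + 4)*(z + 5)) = z^2 + 9*z + 20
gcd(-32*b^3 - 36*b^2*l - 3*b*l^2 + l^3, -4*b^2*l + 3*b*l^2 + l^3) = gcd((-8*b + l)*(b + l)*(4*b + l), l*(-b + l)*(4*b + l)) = 4*b + l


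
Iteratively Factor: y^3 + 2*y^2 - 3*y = (y)*(y^2 + 2*y - 3) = y*(y - 1)*(y + 3)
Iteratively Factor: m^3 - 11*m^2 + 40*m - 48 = (m - 4)*(m^2 - 7*m + 12) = (m - 4)^2*(m - 3)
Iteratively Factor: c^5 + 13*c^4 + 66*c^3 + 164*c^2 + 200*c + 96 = (c + 3)*(c^4 + 10*c^3 + 36*c^2 + 56*c + 32) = (c + 3)*(c + 4)*(c^3 + 6*c^2 + 12*c + 8) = (c + 2)*(c + 3)*(c + 4)*(c^2 + 4*c + 4) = (c + 2)^2*(c + 3)*(c + 4)*(c + 2)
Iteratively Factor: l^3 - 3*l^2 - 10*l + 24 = (l - 4)*(l^2 + l - 6) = (l - 4)*(l + 3)*(l - 2)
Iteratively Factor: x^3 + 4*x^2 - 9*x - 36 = (x + 3)*(x^2 + x - 12) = (x + 3)*(x + 4)*(x - 3)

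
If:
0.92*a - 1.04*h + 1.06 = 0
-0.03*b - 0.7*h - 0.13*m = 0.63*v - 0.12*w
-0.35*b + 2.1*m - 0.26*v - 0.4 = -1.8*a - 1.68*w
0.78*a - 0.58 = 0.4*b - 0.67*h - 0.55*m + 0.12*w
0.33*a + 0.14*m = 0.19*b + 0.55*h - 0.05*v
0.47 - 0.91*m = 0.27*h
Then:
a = -0.83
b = -2.03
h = 0.29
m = 0.43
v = -0.29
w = 0.12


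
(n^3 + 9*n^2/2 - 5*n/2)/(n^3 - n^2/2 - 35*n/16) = 8*(-2*n^2 - 9*n + 5)/(-16*n^2 + 8*n + 35)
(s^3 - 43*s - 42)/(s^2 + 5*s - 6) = (s^2 - 6*s - 7)/(s - 1)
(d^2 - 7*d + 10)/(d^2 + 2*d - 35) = (d - 2)/(d + 7)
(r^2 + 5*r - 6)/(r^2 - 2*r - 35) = (-r^2 - 5*r + 6)/(-r^2 + 2*r + 35)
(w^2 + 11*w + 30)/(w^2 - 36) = (w + 5)/(w - 6)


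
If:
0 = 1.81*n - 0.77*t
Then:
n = 0.425414364640884*t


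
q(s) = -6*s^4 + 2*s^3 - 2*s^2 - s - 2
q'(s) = -24*s^3 + 6*s^2 - 4*s - 1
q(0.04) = -2.04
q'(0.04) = -1.15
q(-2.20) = -171.33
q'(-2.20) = 292.39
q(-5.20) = -4719.07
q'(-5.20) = 3556.63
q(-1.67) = -61.89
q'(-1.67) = 134.19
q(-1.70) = -66.02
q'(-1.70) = 141.05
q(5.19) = -4134.79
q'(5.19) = -3215.30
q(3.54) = -884.13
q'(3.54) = -1004.66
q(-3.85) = -1460.17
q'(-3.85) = 1472.93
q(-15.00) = -310937.00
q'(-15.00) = 82409.00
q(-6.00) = -8276.00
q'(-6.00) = 5423.00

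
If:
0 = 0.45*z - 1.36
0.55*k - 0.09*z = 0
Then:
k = 0.49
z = 3.02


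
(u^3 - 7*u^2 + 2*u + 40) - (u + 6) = u^3 - 7*u^2 + u + 34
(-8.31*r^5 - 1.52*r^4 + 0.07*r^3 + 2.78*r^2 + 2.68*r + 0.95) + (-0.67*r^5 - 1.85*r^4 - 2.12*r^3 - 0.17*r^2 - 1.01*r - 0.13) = -8.98*r^5 - 3.37*r^4 - 2.05*r^3 + 2.61*r^2 + 1.67*r + 0.82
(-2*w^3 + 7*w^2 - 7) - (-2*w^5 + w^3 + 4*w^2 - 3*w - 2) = 2*w^5 - 3*w^3 + 3*w^2 + 3*w - 5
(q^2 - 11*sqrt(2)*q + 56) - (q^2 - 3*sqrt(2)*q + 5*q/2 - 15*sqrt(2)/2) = -8*sqrt(2)*q - 5*q/2 + 15*sqrt(2)/2 + 56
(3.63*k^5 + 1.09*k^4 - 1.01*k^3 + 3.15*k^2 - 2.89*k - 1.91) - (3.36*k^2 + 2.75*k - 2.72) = 3.63*k^5 + 1.09*k^4 - 1.01*k^3 - 0.21*k^2 - 5.64*k + 0.81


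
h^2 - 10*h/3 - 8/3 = (h - 4)*(h + 2/3)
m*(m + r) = m^2 + m*r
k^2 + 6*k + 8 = (k + 2)*(k + 4)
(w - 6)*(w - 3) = w^2 - 9*w + 18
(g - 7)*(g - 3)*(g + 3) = g^3 - 7*g^2 - 9*g + 63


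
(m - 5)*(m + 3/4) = m^2 - 17*m/4 - 15/4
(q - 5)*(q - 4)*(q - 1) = q^3 - 10*q^2 + 29*q - 20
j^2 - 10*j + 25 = (j - 5)^2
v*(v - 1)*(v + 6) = v^3 + 5*v^2 - 6*v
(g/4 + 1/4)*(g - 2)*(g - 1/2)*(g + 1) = g^4/4 - g^3/8 - 3*g^2/4 - g/8 + 1/4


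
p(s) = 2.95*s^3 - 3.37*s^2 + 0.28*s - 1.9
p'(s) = 8.85*s^2 - 6.74*s + 0.28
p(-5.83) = -702.63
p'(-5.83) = 340.38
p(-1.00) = -8.50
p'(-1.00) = 15.87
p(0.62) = -2.32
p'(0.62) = -0.50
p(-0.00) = -1.90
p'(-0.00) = 0.28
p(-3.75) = -205.91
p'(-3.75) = 150.01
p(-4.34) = -307.74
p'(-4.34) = 196.23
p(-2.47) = -67.61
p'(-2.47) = 70.92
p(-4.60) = -361.64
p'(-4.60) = 218.55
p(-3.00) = -112.72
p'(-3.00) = 100.15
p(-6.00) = -762.10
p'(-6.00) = 359.32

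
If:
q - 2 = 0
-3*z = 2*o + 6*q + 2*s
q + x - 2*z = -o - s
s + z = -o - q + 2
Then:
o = 12 - s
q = 2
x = -38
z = -12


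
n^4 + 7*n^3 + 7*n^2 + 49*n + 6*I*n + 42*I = (n + 7)*(n - 3*I)*(n + I)*(n + 2*I)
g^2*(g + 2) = g^3 + 2*g^2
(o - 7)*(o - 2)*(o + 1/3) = o^3 - 26*o^2/3 + 11*o + 14/3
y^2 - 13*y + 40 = (y - 8)*(y - 5)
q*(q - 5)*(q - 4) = q^3 - 9*q^2 + 20*q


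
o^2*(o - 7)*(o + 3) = o^4 - 4*o^3 - 21*o^2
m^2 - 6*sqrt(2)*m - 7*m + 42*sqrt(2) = (m - 7)*(m - 6*sqrt(2))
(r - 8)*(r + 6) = r^2 - 2*r - 48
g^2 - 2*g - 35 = (g - 7)*(g + 5)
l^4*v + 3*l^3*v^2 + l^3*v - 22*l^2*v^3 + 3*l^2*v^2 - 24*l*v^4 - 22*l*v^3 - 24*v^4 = (l - 4*v)*(l + v)*(l + 6*v)*(l*v + v)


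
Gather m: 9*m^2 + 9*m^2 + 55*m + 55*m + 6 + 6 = 18*m^2 + 110*m + 12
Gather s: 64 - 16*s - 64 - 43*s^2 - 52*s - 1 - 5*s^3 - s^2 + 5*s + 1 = -5*s^3 - 44*s^2 - 63*s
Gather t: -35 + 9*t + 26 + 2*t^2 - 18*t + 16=2*t^2 - 9*t + 7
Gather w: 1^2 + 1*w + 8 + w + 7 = 2*w + 16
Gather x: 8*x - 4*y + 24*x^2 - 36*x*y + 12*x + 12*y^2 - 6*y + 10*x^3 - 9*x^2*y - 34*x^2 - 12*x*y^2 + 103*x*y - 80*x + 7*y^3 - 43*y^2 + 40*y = 10*x^3 + x^2*(-9*y - 10) + x*(-12*y^2 + 67*y - 60) + 7*y^3 - 31*y^2 + 30*y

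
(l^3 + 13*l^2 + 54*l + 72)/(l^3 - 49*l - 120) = (l^2 + 10*l + 24)/(l^2 - 3*l - 40)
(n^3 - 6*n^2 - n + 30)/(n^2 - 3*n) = n - 3 - 10/n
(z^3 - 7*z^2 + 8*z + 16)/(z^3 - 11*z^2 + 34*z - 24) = (z^2 - 3*z - 4)/(z^2 - 7*z + 6)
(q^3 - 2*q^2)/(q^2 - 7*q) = q*(q - 2)/(q - 7)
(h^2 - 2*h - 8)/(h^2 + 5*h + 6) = (h - 4)/(h + 3)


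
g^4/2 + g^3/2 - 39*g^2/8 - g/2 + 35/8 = (g/2 + 1/2)*(g - 5/2)*(g - 1)*(g + 7/2)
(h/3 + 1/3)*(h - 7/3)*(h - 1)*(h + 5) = h^4/3 + 8*h^3/9 - 38*h^2/9 - 8*h/9 + 35/9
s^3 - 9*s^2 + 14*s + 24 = (s - 6)*(s - 4)*(s + 1)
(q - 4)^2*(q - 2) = q^3 - 10*q^2 + 32*q - 32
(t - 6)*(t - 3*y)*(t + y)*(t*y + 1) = t^4*y - 2*t^3*y^2 - 6*t^3*y + t^3 - 3*t^2*y^3 + 12*t^2*y^2 - 2*t^2*y - 6*t^2 + 18*t*y^3 - 3*t*y^2 + 12*t*y + 18*y^2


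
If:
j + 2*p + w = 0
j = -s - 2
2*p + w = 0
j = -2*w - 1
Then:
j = 0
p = 1/4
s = -2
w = -1/2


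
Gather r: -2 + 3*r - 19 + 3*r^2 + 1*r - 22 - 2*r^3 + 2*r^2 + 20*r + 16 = -2*r^3 + 5*r^2 + 24*r - 27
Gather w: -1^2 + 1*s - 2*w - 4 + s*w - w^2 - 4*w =s - w^2 + w*(s - 6) - 5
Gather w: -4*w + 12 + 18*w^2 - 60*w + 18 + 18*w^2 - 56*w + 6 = 36*w^2 - 120*w + 36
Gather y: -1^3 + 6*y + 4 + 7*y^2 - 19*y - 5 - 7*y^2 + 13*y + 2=0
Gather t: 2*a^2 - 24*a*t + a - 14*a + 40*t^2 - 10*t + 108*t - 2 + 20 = 2*a^2 - 13*a + 40*t^2 + t*(98 - 24*a) + 18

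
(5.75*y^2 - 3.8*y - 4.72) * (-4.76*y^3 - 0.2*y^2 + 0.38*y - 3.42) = -27.37*y^5 + 16.938*y^4 + 25.4122*y^3 - 20.165*y^2 + 11.2024*y + 16.1424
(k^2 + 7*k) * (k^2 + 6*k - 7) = k^4 + 13*k^3 + 35*k^2 - 49*k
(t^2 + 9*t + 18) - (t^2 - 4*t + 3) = 13*t + 15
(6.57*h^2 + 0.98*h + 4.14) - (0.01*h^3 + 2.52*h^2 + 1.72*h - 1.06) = -0.01*h^3 + 4.05*h^2 - 0.74*h + 5.2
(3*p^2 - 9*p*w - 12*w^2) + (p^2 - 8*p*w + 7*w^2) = 4*p^2 - 17*p*w - 5*w^2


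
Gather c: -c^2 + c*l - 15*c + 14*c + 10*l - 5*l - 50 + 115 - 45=-c^2 + c*(l - 1) + 5*l + 20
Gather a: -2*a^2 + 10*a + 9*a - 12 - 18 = -2*a^2 + 19*a - 30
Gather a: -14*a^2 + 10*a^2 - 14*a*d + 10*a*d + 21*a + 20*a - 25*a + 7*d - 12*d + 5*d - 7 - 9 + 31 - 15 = -4*a^2 + a*(16 - 4*d)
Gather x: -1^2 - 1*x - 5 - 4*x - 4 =-5*x - 10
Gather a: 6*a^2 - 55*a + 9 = 6*a^2 - 55*a + 9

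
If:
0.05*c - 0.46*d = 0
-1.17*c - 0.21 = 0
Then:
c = -0.18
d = -0.02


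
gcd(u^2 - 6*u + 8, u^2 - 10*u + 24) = u - 4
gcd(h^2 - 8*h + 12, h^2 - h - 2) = h - 2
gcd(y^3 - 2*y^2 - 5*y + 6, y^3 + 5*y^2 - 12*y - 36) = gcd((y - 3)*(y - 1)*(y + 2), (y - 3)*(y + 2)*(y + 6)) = y^2 - y - 6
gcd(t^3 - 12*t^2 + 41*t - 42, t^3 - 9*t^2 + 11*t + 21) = t^2 - 10*t + 21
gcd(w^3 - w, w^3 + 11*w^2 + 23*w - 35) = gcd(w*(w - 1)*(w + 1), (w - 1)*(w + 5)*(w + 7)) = w - 1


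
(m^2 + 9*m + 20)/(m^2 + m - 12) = (m + 5)/(m - 3)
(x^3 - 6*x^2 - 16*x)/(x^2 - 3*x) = (x^2 - 6*x - 16)/(x - 3)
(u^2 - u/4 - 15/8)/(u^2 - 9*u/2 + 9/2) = (u + 5/4)/(u - 3)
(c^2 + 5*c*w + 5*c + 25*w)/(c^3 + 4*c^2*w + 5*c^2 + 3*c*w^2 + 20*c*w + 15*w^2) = (c + 5*w)/(c^2 + 4*c*w + 3*w^2)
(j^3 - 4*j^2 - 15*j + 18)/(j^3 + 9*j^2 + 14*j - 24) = (j^2 - 3*j - 18)/(j^2 + 10*j + 24)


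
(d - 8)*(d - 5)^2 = d^3 - 18*d^2 + 105*d - 200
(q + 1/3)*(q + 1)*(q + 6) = q^3 + 22*q^2/3 + 25*q/3 + 2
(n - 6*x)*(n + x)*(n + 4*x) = n^3 - n^2*x - 26*n*x^2 - 24*x^3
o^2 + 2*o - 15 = (o - 3)*(o + 5)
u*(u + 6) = u^2 + 6*u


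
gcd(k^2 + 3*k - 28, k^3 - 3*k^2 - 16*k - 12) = 1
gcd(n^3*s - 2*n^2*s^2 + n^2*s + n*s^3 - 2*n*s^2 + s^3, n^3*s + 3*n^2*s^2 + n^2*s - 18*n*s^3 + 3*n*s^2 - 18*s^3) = n*s + s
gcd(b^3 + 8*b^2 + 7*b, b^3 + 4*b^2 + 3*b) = b^2 + b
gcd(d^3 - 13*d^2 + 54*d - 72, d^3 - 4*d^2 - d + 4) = d - 4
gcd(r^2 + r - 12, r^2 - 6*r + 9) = r - 3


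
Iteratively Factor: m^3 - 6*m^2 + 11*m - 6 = (m - 1)*(m^2 - 5*m + 6) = (m - 3)*(m - 1)*(m - 2)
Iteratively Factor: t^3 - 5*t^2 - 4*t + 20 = (t + 2)*(t^2 - 7*t + 10) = (t - 2)*(t + 2)*(t - 5)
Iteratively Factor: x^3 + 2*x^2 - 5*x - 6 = (x + 3)*(x^2 - x - 2) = (x + 1)*(x + 3)*(x - 2)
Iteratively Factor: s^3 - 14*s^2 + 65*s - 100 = (s - 4)*(s^2 - 10*s + 25) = (s - 5)*(s - 4)*(s - 5)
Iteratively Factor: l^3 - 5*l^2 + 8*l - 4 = (l - 1)*(l^2 - 4*l + 4) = (l - 2)*(l - 1)*(l - 2)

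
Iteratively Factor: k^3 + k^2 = (k + 1)*(k^2) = k*(k + 1)*(k)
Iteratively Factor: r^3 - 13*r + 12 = (r - 1)*(r^2 + r - 12) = (r - 3)*(r - 1)*(r + 4)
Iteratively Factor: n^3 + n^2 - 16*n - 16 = (n - 4)*(n^2 + 5*n + 4) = (n - 4)*(n + 4)*(n + 1)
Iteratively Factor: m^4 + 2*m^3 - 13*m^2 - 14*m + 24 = (m - 1)*(m^3 + 3*m^2 - 10*m - 24) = (m - 3)*(m - 1)*(m^2 + 6*m + 8) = (m - 3)*(m - 1)*(m + 2)*(m + 4)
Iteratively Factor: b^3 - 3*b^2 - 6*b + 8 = (b - 4)*(b^2 + b - 2) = (b - 4)*(b - 1)*(b + 2)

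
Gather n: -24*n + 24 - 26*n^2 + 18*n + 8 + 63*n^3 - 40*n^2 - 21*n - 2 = 63*n^3 - 66*n^2 - 27*n + 30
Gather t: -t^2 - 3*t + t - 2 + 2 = -t^2 - 2*t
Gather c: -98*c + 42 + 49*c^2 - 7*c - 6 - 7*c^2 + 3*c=42*c^2 - 102*c + 36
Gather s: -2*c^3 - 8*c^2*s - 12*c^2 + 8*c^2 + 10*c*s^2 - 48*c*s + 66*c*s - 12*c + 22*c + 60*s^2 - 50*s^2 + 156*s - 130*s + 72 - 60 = -2*c^3 - 4*c^2 + 10*c + s^2*(10*c + 10) + s*(-8*c^2 + 18*c + 26) + 12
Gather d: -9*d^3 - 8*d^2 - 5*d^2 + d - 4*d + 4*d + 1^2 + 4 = -9*d^3 - 13*d^2 + d + 5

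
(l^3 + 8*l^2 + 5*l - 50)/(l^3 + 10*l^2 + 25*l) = (l - 2)/l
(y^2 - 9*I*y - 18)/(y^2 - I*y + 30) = (y - 3*I)/(y + 5*I)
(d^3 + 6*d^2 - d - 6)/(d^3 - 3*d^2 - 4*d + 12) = (d^3 + 6*d^2 - d - 6)/(d^3 - 3*d^2 - 4*d + 12)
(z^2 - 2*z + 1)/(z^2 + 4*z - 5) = (z - 1)/(z + 5)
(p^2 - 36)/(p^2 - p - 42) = (p - 6)/(p - 7)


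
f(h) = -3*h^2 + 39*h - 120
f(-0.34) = -133.61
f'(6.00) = 3.00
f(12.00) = -84.00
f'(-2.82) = 55.92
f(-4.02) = -325.26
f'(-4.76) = 67.56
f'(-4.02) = 63.12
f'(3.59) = 17.46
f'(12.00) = -33.00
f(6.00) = 6.00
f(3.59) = -18.65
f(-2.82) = -253.84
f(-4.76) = -373.61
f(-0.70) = -148.77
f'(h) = 39 - 6*h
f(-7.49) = -580.41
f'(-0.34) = 41.04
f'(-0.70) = 43.20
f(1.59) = -65.57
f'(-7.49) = 83.94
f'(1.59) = 29.46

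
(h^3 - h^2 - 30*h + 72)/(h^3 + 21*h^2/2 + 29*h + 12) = 2*(h^2 - 7*h + 12)/(2*h^2 + 9*h + 4)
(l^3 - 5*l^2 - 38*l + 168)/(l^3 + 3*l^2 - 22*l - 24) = (l - 7)/(l + 1)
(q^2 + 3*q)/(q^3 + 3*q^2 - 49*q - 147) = q/(q^2 - 49)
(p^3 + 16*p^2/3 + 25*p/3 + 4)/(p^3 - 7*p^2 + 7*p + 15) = (p^2 + 13*p/3 + 4)/(p^2 - 8*p + 15)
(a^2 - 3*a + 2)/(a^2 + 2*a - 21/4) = 4*(a^2 - 3*a + 2)/(4*a^2 + 8*a - 21)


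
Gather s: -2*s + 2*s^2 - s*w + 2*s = 2*s^2 - s*w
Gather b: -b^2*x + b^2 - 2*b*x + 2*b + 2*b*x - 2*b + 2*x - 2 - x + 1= b^2*(1 - x) + x - 1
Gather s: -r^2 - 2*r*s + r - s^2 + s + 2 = -r^2 + r - s^2 + s*(1 - 2*r) + 2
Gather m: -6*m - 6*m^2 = -6*m^2 - 6*m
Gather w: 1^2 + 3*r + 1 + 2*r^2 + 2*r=2*r^2 + 5*r + 2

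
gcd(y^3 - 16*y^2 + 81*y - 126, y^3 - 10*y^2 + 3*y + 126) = y^2 - 13*y + 42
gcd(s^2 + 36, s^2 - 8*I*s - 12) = s - 6*I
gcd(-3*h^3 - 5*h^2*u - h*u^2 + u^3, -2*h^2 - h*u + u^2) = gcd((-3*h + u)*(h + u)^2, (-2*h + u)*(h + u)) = h + u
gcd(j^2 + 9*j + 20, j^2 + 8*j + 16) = j + 4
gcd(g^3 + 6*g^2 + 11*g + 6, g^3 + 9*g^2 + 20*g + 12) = g^2 + 3*g + 2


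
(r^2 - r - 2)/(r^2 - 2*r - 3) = (r - 2)/(r - 3)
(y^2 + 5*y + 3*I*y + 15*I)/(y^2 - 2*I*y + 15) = (y + 5)/(y - 5*I)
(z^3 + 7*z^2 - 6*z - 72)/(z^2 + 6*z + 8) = (z^2 + 3*z - 18)/(z + 2)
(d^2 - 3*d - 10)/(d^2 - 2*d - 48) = (-d^2 + 3*d + 10)/(-d^2 + 2*d + 48)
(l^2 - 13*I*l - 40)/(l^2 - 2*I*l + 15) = (l - 8*I)/(l + 3*I)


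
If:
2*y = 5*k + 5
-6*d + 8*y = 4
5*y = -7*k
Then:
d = 62/117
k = -25/39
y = 35/39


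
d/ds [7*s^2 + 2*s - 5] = 14*s + 2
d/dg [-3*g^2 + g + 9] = 1 - 6*g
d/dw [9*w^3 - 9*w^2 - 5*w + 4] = 27*w^2 - 18*w - 5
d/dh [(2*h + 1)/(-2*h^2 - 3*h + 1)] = (4*h^2 + 4*h + 5)/(4*h^4 + 12*h^3 + 5*h^2 - 6*h + 1)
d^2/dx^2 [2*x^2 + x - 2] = 4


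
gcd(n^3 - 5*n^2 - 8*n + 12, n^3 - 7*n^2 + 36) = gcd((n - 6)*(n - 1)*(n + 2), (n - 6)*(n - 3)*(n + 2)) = n^2 - 4*n - 12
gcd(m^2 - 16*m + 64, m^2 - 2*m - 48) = m - 8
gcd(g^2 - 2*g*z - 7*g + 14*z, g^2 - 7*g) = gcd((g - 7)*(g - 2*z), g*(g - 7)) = g - 7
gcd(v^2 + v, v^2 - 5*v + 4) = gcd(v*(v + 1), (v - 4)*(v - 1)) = 1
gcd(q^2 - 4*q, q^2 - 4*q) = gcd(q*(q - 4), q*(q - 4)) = q^2 - 4*q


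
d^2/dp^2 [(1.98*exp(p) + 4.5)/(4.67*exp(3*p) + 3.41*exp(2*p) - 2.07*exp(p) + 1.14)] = (172.726488*exp(6*p) + 977.853168*exp(5*p) + 887.858136*exp(4*p) - 0.754685999999992*exp(3*p) - 357.088662*exp(2*p) - 46.018746*exp(p) + 13.192308)*exp(p)/(101.847563*exp(9*p) + 223.105047*exp(8*p) + 27.476412*exp(7*p) - 83.546515*exp(6*p) + 96.745896*exp(5*p) + 17.481033*exp(4*p) - 38.943855*exp(3*p) + 27.949266*exp(2*p) - 8.070516*exp(p) + 1.481544)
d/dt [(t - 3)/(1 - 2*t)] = -5/(2*t - 1)^2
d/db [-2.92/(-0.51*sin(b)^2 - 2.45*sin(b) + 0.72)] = -(2.9784*sin(b) + 7.154)*cos(b)/(0.51*sin(b)^2 + 2.45*sin(b) - 0.72)^2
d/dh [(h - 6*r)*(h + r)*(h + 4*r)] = 3*h^2 - 2*h*r - 26*r^2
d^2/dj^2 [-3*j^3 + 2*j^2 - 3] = 4 - 18*j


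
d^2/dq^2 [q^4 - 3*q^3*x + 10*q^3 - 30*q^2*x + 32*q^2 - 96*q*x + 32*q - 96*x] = 12*q^2 - 18*q*x + 60*q - 60*x + 64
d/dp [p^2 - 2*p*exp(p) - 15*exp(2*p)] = -2*p*exp(p) + 2*p - 30*exp(2*p) - 2*exp(p)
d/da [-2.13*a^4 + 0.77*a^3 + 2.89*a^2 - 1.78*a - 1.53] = -8.52*a^3 + 2.31*a^2 + 5.78*a - 1.78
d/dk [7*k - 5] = 7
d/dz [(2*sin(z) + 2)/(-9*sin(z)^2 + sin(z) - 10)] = 2*(9*sin(z)^2 + 18*sin(z) - 11)*cos(z)/(9*sin(z)^2 - sin(z) + 10)^2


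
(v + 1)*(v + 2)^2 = v^3 + 5*v^2 + 8*v + 4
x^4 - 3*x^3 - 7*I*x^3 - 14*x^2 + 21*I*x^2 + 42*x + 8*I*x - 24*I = (x - 3)*(x - 4*I)*(x - 2*I)*(x - I)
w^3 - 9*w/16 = w*(w - 3/4)*(w + 3/4)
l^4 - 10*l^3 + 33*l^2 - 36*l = l*(l - 4)*(l - 3)^2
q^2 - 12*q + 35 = (q - 7)*(q - 5)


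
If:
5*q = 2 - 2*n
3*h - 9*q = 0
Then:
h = 3*q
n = 1 - 5*q/2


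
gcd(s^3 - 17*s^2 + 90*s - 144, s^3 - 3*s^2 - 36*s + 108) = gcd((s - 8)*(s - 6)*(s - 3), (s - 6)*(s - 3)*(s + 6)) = s^2 - 9*s + 18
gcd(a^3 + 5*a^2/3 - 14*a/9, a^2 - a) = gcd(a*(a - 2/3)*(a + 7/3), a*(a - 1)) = a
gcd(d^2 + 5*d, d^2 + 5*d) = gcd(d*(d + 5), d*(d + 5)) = d^2 + 5*d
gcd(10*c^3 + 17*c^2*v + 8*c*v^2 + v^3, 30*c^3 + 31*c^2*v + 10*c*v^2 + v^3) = 10*c^2 + 7*c*v + v^2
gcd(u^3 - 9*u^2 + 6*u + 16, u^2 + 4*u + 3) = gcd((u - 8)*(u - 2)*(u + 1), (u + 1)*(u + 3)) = u + 1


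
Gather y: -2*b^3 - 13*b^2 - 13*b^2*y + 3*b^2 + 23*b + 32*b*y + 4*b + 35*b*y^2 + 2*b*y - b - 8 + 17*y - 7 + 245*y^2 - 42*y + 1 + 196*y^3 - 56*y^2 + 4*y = -2*b^3 - 10*b^2 + 26*b + 196*y^3 + y^2*(35*b + 189) + y*(-13*b^2 + 34*b - 21) - 14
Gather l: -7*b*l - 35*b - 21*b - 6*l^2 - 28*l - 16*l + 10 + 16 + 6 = -56*b - 6*l^2 + l*(-7*b - 44) + 32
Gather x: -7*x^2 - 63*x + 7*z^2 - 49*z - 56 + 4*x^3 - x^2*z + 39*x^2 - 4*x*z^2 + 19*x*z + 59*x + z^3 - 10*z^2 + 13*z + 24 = 4*x^3 + x^2*(32 - z) + x*(-4*z^2 + 19*z - 4) + z^3 - 3*z^2 - 36*z - 32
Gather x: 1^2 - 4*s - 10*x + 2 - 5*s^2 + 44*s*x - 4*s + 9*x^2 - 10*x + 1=-5*s^2 - 8*s + 9*x^2 + x*(44*s - 20) + 4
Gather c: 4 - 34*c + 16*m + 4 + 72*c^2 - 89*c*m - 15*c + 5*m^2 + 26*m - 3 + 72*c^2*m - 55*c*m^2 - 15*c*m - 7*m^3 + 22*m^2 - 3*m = c^2*(72*m + 72) + c*(-55*m^2 - 104*m - 49) - 7*m^3 + 27*m^2 + 39*m + 5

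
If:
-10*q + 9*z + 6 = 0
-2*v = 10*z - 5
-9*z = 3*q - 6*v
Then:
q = 123/139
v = 255/278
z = 44/139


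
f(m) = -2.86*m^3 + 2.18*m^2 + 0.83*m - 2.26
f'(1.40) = -9.88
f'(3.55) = -91.82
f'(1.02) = -3.65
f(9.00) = -1903.15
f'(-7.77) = -551.05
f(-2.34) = 44.38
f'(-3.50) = -119.54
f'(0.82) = -1.36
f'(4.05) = -122.25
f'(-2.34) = -56.35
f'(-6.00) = -334.21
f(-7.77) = 1464.52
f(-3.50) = 144.16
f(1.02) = -2.18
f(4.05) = -153.13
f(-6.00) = 689.00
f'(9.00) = -654.91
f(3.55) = -99.79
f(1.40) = -4.67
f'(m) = -8.58*m^2 + 4.36*m + 0.83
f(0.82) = -1.69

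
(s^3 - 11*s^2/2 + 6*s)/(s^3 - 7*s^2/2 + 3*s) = (s - 4)/(s - 2)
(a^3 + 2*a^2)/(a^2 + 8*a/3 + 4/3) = 3*a^2/(3*a + 2)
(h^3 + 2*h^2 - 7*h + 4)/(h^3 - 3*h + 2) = (h + 4)/(h + 2)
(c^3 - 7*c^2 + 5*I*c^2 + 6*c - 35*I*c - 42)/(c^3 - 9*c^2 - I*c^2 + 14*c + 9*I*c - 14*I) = (c + 6*I)/(c - 2)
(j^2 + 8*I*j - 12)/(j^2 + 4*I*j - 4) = (j + 6*I)/(j + 2*I)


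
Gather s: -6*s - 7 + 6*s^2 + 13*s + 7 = 6*s^2 + 7*s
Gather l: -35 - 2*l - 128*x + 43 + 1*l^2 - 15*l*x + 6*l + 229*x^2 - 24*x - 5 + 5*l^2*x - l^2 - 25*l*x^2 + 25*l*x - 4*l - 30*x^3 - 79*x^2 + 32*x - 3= 5*l^2*x + l*(-25*x^2 + 10*x) - 30*x^3 + 150*x^2 - 120*x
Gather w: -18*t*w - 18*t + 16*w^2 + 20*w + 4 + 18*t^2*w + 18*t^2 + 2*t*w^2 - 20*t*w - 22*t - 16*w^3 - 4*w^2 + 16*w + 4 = 18*t^2 - 40*t - 16*w^3 + w^2*(2*t + 12) + w*(18*t^2 - 38*t + 36) + 8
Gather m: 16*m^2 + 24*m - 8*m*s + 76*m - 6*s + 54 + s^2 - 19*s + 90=16*m^2 + m*(100 - 8*s) + s^2 - 25*s + 144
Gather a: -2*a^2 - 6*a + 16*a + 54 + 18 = -2*a^2 + 10*a + 72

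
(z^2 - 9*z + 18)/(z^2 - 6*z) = (z - 3)/z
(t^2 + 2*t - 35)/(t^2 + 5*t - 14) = (t - 5)/(t - 2)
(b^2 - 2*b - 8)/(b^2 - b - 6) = (b - 4)/(b - 3)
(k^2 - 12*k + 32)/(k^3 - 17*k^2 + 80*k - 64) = (k - 4)/(k^2 - 9*k + 8)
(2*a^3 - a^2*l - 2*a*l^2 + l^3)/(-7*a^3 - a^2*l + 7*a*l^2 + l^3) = (-2*a + l)/(7*a + l)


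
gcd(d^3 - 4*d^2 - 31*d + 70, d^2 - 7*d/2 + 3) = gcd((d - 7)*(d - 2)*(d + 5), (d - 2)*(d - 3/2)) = d - 2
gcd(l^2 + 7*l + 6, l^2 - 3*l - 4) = l + 1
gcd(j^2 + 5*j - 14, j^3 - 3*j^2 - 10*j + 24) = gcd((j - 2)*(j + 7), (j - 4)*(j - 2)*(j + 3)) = j - 2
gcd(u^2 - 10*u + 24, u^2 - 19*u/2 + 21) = u - 6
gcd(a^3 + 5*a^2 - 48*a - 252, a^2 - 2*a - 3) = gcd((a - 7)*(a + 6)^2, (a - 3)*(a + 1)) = 1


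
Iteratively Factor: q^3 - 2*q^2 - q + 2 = (q - 1)*(q^2 - q - 2) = (q - 1)*(q + 1)*(q - 2)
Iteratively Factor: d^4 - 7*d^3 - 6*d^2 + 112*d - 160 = (d - 4)*(d^3 - 3*d^2 - 18*d + 40) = (d - 5)*(d - 4)*(d^2 + 2*d - 8) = (d - 5)*(d - 4)*(d - 2)*(d + 4)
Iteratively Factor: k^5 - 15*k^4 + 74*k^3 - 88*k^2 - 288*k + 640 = (k - 5)*(k^4 - 10*k^3 + 24*k^2 + 32*k - 128) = (k - 5)*(k - 4)*(k^3 - 6*k^2 + 32) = (k - 5)*(k - 4)^2*(k^2 - 2*k - 8) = (k - 5)*(k - 4)^2*(k + 2)*(k - 4)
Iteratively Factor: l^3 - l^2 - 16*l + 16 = (l - 1)*(l^2 - 16) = (l - 4)*(l - 1)*(l + 4)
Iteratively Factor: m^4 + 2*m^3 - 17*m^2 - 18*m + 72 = (m + 3)*(m^3 - m^2 - 14*m + 24) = (m - 3)*(m + 3)*(m^2 + 2*m - 8) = (m - 3)*(m + 3)*(m + 4)*(m - 2)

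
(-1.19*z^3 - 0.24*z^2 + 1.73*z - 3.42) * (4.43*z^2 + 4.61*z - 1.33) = -5.2717*z^5 - 6.5491*z^4 + 8.1402*z^3 - 6.8561*z^2 - 18.0671*z + 4.5486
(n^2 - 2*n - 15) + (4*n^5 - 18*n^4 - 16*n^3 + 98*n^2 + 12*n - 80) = 4*n^5 - 18*n^4 - 16*n^3 + 99*n^2 + 10*n - 95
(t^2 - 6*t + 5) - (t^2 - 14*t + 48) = 8*t - 43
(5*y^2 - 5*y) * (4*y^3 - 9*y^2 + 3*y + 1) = 20*y^5 - 65*y^4 + 60*y^3 - 10*y^2 - 5*y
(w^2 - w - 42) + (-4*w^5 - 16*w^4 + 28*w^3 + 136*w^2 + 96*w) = -4*w^5 - 16*w^4 + 28*w^3 + 137*w^2 + 95*w - 42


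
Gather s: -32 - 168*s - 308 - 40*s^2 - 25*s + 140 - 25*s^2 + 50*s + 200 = -65*s^2 - 143*s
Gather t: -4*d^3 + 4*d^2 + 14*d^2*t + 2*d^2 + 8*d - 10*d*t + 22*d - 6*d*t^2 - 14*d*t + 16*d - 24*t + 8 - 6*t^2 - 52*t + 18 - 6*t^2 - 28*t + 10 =-4*d^3 + 6*d^2 + 46*d + t^2*(-6*d - 12) + t*(14*d^2 - 24*d - 104) + 36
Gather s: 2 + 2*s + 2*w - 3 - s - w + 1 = s + w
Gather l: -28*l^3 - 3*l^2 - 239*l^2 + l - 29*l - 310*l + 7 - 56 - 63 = -28*l^3 - 242*l^2 - 338*l - 112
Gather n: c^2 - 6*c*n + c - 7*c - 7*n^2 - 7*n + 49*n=c^2 - 6*c - 7*n^2 + n*(42 - 6*c)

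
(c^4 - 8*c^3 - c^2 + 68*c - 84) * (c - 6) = c^5 - 14*c^4 + 47*c^3 + 74*c^2 - 492*c + 504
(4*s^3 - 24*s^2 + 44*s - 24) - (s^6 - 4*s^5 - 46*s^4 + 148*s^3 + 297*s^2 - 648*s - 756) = -s^6 + 4*s^5 + 46*s^4 - 144*s^3 - 321*s^2 + 692*s + 732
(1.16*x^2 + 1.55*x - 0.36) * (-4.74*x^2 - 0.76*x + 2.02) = -5.4984*x^4 - 8.2286*x^3 + 2.8716*x^2 + 3.4046*x - 0.7272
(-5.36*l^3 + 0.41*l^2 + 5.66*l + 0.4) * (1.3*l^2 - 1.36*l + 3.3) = -6.968*l^5 + 7.8226*l^4 - 10.8876*l^3 - 5.8246*l^2 + 18.134*l + 1.32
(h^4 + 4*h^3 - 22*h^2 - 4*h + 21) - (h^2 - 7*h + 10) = h^4 + 4*h^3 - 23*h^2 + 3*h + 11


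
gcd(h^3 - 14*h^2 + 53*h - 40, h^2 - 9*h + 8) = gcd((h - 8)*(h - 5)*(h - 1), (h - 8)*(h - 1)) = h^2 - 9*h + 8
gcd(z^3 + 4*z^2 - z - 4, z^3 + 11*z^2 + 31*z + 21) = z + 1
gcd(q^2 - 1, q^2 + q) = q + 1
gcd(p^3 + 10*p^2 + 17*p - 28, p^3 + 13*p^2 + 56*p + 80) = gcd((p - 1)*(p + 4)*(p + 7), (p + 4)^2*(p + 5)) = p + 4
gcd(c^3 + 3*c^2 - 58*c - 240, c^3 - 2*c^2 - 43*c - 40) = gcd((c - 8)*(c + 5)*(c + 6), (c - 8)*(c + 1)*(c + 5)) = c^2 - 3*c - 40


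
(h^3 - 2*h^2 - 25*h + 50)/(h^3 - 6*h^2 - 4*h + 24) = (h^2 - 25)/(h^2 - 4*h - 12)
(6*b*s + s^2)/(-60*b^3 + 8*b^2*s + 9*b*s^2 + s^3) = s/(-10*b^2 + 3*b*s + s^2)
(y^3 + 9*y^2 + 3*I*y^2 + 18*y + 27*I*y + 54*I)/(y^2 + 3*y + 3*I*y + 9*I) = y + 6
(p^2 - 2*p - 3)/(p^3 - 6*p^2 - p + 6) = (p - 3)/(p^2 - 7*p + 6)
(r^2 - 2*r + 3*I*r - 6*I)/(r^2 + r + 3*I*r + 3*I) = (r - 2)/(r + 1)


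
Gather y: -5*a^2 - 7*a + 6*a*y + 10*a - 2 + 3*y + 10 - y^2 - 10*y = -5*a^2 + 3*a - y^2 + y*(6*a - 7) + 8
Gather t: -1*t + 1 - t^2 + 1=-t^2 - t + 2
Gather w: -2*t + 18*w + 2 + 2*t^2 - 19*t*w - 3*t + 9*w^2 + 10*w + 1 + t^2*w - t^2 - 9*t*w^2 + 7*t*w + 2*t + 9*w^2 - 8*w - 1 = t^2 - 3*t + w^2*(18 - 9*t) + w*(t^2 - 12*t + 20) + 2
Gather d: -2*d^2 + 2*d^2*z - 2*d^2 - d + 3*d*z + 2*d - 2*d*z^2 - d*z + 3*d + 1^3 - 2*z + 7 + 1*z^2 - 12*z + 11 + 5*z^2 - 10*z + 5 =d^2*(2*z - 4) + d*(-2*z^2 + 2*z + 4) + 6*z^2 - 24*z + 24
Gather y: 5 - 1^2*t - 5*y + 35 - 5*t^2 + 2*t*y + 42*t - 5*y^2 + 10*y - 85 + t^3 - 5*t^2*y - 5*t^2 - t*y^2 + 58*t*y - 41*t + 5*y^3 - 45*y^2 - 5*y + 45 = t^3 - 10*t^2 + 5*y^3 + y^2*(-t - 50) + y*(-5*t^2 + 60*t)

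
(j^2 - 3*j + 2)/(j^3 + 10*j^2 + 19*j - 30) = (j - 2)/(j^2 + 11*j + 30)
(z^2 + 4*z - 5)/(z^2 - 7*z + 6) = (z + 5)/(z - 6)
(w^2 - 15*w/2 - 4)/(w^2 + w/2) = (w - 8)/w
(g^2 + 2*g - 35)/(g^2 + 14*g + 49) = (g - 5)/(g + 7)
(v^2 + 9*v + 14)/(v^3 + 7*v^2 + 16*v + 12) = (v + 7)/(v^2 + 5*v + 6)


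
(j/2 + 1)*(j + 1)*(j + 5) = j^3/2 + 4*j^2 + 17*j/2 + 5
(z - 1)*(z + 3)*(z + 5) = z^3 + 7*z^2 + 7*z - 15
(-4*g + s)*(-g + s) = 4*g^2 - 5*g*s + s^2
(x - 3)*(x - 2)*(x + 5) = x^3 - 19*x + 30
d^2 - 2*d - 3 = (d - 3)*(d + 1)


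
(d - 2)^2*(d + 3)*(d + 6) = d^4 + 5*d^3 - 14*d^2 - 36*d + 72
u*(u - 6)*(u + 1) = u^3 - 5*u^2 - 6*u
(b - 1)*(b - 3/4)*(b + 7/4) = b^3 - 37*b/16 + 21/16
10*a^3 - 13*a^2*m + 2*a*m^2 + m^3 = (-2*a + m)*(-a + m)*(5*a + m)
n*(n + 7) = n^2 + 7*n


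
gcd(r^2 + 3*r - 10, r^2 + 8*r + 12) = 1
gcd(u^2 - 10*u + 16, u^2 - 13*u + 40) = u - 8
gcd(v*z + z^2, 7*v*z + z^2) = z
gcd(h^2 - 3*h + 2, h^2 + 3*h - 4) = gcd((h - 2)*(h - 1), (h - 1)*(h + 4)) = h - 1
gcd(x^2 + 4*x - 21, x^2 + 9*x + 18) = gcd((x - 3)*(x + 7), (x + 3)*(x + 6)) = 1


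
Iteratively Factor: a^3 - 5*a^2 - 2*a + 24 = (a - 4)*(a^2 - a - 6) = (a - 4)*(a + 2)*(a - 3)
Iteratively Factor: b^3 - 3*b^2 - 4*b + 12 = (b + 2)*(b^2 - 5*b + 6) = (b - 3)*(b + 2)*(b - 2)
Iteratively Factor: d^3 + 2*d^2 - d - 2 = (d + 2)*(d^2 - 1) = (d - 1)*(d + 2)*(d + 1)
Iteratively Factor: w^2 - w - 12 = (w - 4)*(w + 3)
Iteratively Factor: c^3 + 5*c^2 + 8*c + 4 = (c + 2)*(c^2 + 3*c + 2) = (c + 1)*(c + 2)*(c + 2)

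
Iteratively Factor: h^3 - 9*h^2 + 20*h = (h - 5)*(h^2 - 4*h) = h*(h - 5)*(h - 4)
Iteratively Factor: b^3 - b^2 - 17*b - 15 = (b - 5)*(b^2 + 4*b + 3) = (b - 5)*(b + 1)*(b + 3)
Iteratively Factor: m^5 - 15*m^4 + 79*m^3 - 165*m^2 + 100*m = (m - 5)*(m^4 - 10*m^3 + 29*m^2 - 20*m) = m*(m - 5)*(m^3 - 10*m^2 + 29*m - 20) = m*(m - 5)*(m - 1)*(m^2 - 9*m + 20) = m*(m - 5)*(m - 4)*(m - 1)*(m - 5)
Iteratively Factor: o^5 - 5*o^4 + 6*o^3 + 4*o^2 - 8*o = (o - 2)*(o^4 - 3*o^3 + 4*o) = (o - 2)^2*(o^3 - o^2 - 2*o) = o*(o - 2)^2*(o^2 - o - 2) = o*(o - 2)^3*(o + 1)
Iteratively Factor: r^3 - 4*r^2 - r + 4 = (r - 1)*(r^2 - 3*r - 4) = (r - 1)*(r + 1)*(r - 4)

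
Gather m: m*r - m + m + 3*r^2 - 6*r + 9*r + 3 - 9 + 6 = m*r + 3*r^2 + 3*r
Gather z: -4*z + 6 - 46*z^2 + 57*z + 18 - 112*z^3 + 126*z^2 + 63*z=-112*z^3 + 80*z^2 + 116*z + 24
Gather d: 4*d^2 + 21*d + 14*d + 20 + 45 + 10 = 4*d^2 + 35*d + 75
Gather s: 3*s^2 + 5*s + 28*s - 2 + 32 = 3*s^2 + 33*s + 30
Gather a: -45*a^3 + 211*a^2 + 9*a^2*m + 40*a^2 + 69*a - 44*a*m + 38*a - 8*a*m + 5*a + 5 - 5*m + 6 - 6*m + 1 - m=-45*a^3 + a^2*(9*m + 251) + a*(112 - 52*m) - 12*m + 12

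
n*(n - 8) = n^2 - 8*n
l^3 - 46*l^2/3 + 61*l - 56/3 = (l - 8)*(l - 7)*(l - 1/3)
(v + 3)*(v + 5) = v^2 + 8*v + 15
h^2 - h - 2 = (h - 2)*(h + 1)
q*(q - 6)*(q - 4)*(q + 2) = q^4 - 8*q^3 + 4*q^2 + 48*q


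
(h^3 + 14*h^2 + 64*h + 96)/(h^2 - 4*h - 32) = (h^2 + 10*h + 24)/(h - 8)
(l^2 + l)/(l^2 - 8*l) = (l + 1)/(l - 8)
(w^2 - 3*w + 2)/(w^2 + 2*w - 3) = (w - 2)/(w + 3)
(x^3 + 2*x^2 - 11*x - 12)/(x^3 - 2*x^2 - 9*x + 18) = (x^2 + 5*x + 4)/(x^2 + x - 6)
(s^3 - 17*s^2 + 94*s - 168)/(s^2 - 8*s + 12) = (s^2 - 11*s + 28)/(s - 2)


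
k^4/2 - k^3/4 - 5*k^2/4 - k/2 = k*(k/2 + 1/4)*(k - 2)*(k + 1)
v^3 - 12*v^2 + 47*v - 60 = (v - 5)*(v - 4)*(v - 3)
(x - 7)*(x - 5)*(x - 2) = x^3 - 14*x^2 + 59*x - 70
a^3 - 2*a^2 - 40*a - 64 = (a - 8)*(a + 2)*(a + 4)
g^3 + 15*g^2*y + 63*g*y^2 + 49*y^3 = (g + y)*(g + 7*y)^2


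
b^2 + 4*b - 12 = (b - 2)*(b + 6)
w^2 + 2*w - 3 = (w - 1)*(w + 3)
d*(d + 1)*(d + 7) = d^3 + 8*d^2 + 7*d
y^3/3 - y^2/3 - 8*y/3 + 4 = (y/3 + 1)*(y - 2)^2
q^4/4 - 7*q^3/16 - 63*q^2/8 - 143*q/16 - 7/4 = (q/4 + 1)*(q - 7)*(q + 1/4)*(q + 1)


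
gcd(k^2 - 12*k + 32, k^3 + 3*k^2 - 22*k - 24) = k - 4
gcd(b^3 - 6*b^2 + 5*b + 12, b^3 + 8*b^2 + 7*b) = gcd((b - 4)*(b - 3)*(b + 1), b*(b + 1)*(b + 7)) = b + 1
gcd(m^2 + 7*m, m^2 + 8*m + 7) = m + 7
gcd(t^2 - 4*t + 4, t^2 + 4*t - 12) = t - 2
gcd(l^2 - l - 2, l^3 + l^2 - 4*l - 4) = l^2 - l - 2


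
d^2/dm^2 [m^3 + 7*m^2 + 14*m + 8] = 6*m + 14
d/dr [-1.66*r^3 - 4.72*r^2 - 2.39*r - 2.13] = -4.98*r^2 - 9.44*r - 2.39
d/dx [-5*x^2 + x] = 1 - 10*x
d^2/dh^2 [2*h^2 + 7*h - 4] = 4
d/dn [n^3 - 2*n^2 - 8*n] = 3*n^2 - 4*n - 8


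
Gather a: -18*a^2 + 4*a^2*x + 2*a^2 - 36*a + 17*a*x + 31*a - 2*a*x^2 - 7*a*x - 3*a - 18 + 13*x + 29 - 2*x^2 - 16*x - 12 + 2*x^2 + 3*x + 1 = a^2*(4*x - 16) + a*(-2*x^2 + 10*x - 8)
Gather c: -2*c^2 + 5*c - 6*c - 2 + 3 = -2*c^2 - c + 1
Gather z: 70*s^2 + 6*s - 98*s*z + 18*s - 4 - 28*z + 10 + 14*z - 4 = 70*s^2 + 24*s + z*(-98*s - 14) + 2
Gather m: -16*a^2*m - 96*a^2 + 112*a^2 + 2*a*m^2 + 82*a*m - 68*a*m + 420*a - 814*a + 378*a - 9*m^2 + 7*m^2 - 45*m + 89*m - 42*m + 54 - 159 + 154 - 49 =16*a^2 - 16*a + m^2*(2*a - 2) + m*(-16*a^2 + 14*a + 2)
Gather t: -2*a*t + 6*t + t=t*(7 - 2*a)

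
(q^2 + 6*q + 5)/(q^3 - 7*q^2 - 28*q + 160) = (q + 1)/(q^2 - 12*q + 32)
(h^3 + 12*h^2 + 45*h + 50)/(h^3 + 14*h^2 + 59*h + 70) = (h + 5)/(h + 7)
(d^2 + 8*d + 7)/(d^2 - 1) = (d + 7)/(d - 1)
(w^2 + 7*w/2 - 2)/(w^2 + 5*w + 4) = (w - 1/2)/(w + 1)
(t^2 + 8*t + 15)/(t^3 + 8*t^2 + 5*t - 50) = (t + 3)/(t^2 + 3*t - 10)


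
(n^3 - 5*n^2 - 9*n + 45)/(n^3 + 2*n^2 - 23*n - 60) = (n - 3)/(n + 4)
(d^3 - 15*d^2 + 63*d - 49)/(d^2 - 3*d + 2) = (d^2 - 14*d + 49)/(d - 2)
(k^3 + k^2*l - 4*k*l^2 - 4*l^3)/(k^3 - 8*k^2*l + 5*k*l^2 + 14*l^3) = (k + 2*l)/(k - 7*l)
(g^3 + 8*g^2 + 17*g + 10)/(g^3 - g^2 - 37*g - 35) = (g + 2)/(g - 7)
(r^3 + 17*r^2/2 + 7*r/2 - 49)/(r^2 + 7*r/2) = r + 5 - 14/r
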